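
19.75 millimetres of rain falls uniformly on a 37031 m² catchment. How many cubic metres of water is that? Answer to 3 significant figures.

1 mm over 1 m² is 1 L, so volume = 19.75 × 37031 = 731362.25 L = 731 m³.

731 cubic metres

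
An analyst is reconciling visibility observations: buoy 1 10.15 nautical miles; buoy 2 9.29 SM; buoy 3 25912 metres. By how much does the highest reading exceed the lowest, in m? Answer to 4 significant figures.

buoy 1: 10.15 nmi = 18797.80 m.
buoy 2: 9.29 SM = 14950.81 m.
Spread: 25912.00 − 14950.81 = 10960 m.

10960 m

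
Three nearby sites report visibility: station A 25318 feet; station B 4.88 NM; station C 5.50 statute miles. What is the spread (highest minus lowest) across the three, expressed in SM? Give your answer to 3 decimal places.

station A: 25318 ft = 4.79508 SM.
station B: 4.88 nmi = 5.61580 SM.
Spread: 5.61580 − 4.79508 = 0.821 SM.

0.821 SM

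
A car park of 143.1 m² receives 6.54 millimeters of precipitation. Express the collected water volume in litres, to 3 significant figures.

1 mm over 1 m² is 1 L, so volume = 6.54 × 143.1 = 935.874 L ≈ 936 L.

936 litres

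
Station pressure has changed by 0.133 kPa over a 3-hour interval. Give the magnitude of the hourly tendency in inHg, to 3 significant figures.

0.0131 inHg per hour

0.133 kPa / 3 h × 0.2953 inHg/kPa = 0.0131 inHg/h.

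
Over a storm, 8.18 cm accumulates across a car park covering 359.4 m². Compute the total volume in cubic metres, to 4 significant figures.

29.40 cubic metres

Depth: 8.18 cm × 10 = 81.8 mm.
1 mm over 1 m² is 1 L, so volume = 81.8 × 359.4 = 29398.92 L = 29.40 m³.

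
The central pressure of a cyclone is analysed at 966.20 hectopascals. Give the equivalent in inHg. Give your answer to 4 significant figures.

1 hPa = 0.02953 inHg, so 966.20 × 0.02953 = 28.53 inHg.

28.53 inHg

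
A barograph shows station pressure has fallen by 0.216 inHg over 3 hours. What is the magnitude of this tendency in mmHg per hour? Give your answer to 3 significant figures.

0.216 inHg / 3 h × 25.4 mmHg/inHg = 1.83 mmHg/h.

1.83 mmHg per hour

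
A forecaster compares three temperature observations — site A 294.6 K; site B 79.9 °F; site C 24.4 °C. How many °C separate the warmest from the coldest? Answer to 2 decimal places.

site A: 294.6 K = 21.450 °C.
site B: 79.9 °F = 26.611 °C.
Spread: 26.611 − 21.450 = 5.161 °C.

5.16 °C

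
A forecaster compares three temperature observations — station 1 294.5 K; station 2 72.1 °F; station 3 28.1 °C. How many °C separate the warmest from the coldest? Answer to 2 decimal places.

station 1: 294.5 K = 21.350 °C.
station 2: 72.1 °F = 22.278 °C.
Spread: 28.100 − 21.350 = 6.750 °C.

6.75 °C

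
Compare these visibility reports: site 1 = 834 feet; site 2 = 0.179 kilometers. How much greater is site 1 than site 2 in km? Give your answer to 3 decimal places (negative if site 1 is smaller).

0.075 km

site 1: 834 ft = 0.25420 km.
Difference: 0.25420 − 0.17900 = 0.075 km.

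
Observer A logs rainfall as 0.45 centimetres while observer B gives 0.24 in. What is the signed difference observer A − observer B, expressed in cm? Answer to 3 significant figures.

observer B: 0.24 in = 0.60960 cm.
Difference: 0.45000 − 0.60960 = -0.160 cm.

-0.160 cm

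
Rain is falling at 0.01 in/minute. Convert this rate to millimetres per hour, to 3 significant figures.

15.2 mm/hour

0.01 in/minute × 25.4 mm/in × 60 minute/hour = 15.2 mm/hour.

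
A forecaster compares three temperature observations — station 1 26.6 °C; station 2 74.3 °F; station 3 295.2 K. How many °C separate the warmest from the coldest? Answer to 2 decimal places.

station 2: 74.3 °F = 23.500 °C.
station 3: 295.2 K = 22.050 °C.
Spread: 26.600 − 22.050 = 4.550 °C.

4.55 °C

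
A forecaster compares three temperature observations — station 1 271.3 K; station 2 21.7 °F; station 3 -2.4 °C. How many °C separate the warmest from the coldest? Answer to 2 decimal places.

3.87 °C

station 1: 271.3 K = -1.850 °C.
station 2: 21.7 °F = -5.722 °C.
Spread: (-1.850) − (-5.722) = 3.872 °C.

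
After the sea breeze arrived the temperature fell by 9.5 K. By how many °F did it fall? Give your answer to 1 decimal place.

17.1 °F

Converting a difference, only the 9/5 scale factor applies: Δ°F = 9.5 × 1.8 = 17.1 °F.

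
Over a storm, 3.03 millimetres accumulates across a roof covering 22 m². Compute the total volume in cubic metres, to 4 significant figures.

0.06666 cubic metres

1 mm over 1 m² is 1 L, so volume = 3.03 × 22 = 66.66 L = 0.06666 m³.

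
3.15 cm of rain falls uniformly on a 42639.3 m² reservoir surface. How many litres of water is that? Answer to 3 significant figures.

Depth: 3.15 cm × 10 = 31.5 mm.
1 mm over 1 m² is 1 L, so volume = 31.5 × 42639.3 = 1343138 L ≈ 1340000 L.

1340000 litres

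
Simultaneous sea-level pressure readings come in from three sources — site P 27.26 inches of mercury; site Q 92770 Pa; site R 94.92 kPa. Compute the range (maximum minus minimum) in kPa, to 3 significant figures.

site P: 27.26 inHg = 92.3130 kPa.
site Q: 92770 Pa = 92.7700 kPa.
Spread: 94.9200 − 92.3130 = 2.61 kPa.

2.61 kPa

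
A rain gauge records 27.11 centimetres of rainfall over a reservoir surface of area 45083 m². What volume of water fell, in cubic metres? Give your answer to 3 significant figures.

12200 cubic metres

Depth: 27.11 cm × 10 = 271.1 mm.
1 mm over 1 m² is 1 L, so volume = 271.1 × 45083 = 12222001 L = 12200 m³.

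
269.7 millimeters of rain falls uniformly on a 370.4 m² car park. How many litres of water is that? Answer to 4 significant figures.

99900 litres

1 mm over 1 m² is 1 L, so volume = 269.7 × 370.4 = 99896.88 L ≈ 99900 L.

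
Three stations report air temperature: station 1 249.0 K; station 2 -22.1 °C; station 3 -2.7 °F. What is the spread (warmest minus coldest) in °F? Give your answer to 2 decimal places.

8.77 °F

station 1: 249.0 K = -24.150 °C.
station 3: -2.7 °F = -19.278 °C.
Spread: (-19.278) − (-24.150) = 4.872 °C = 8.77 °F.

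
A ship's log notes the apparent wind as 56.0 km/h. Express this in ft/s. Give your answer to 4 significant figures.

1 km/h = 0.911344 ft/s, so 56.0 × 0.911344 = 51.04 ft/s.

51.04 ft/s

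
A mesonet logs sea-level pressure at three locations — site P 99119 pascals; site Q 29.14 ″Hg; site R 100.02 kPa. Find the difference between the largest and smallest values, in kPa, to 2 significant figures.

1.3 kPa

site P: 99119 Pa = 99.119 kPa.
site Q: 29.14 inHg = 98.679 kPa.
Spread: 100.020 − 98.679 = 1.3 kPa.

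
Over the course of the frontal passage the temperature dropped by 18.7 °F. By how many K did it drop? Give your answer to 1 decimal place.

For a temperature change the 32° offset cancels: ΔK = 18.7 × 0.5556 = 10.4 K.

10.4 K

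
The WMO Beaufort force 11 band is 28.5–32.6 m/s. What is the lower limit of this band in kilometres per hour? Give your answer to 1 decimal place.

28.5–32.6 m/s × 3.6 = 102.6–117.4 km/h.

102.6 km/h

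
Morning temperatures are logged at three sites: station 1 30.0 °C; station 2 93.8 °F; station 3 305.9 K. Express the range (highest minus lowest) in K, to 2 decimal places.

4.33 K

station 2: 93.8 °F = 34.333 °C.
station 3: 305.9 K = 32.750 °C.
Spread: 34.333 − 30.000 = 4.333 °C.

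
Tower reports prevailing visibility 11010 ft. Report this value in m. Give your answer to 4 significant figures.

1 ft = 0.3048 m, so 11010 × 0.3048 = 3356 m.

3356 m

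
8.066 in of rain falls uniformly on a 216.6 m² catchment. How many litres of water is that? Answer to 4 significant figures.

Depth: 8.066 in × 25.4 = 204.8764 mm.
1 mm over 1 m² is 1 L, so volume = 204.8764 × 216.6 = 44376.228 L ≈ 44380 L.

44380 litres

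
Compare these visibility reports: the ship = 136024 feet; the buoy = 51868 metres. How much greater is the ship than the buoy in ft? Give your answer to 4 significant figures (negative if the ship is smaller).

-34150 ft

the buoy: 51868 m = 170170.60 ft.
Difference: 136024.00 − 170170.60 = -34150 ft.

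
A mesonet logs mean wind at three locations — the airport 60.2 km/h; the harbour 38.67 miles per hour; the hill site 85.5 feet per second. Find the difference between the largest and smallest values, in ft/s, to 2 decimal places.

the airport: 60.2 km/h = 54.8629 ft/s.
the harbour: 38.67 mph = 56.7160 ft/s.
Spread: 85.5000 − 54.8629 = 30.64 ft/s.

30.64 ft/s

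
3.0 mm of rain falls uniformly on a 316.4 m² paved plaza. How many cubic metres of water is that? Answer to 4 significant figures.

1 mm over 1 m² is 1 L, so volume = 3 × 316.4 = 949.2 L = 0.9492 m³.

0.9492 cubic metres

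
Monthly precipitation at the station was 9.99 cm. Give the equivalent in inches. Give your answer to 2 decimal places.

3.93 in

1 cm = 0.393701 in, so 9.99 × 0.393701 = 3.93 in.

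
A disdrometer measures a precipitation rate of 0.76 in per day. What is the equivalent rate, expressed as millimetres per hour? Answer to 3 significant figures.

0.76 in/day × 25.4 mm/in × 0.0416667 day/hour = 0.804 mm/hour.

0.804 mm/hour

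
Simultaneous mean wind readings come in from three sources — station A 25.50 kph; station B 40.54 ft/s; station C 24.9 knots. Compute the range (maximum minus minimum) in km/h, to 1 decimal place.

20.6 km/h

station B: 40.54 ft/s = 44.484 km/h.
station C: 24.9 kt = 46.115 km/h.
Spread: 46.115 − 25.500 = 20.6 km/h.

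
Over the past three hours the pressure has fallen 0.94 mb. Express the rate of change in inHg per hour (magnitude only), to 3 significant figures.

0.00925 inHg per hour

0.94 mb / 3 h × 0.02953 inHg/mb = 0.00925 inHg/h.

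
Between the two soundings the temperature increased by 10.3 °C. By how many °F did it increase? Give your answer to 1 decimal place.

18.5 °F

For a temperature change the 32° offset cancels: Δ°F = 10.3 × 1.8 = 18.5 °F.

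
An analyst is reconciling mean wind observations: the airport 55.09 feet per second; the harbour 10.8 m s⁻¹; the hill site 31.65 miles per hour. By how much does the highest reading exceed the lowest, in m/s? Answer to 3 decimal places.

the airport: 55.09 ft/s = 16.79143 m/s.
the hill site: 31.65 mph = 14.14882 m/s.
Spread: 16.79143 − 10.80000 = 5.991 m/s.

5.991 m/s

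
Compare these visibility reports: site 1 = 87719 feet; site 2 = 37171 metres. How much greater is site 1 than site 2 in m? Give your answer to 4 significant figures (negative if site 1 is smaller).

site 1: 87719 ft = 26736.75 m.
Difference: 26736.75 − 37171.00 = -10430 m.

-10430 m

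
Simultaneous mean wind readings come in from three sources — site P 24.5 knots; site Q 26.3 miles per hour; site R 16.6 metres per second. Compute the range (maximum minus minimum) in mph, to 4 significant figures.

site P: 24.5 kt = 28.1941 mph.
site R: 16.6 m/s = 37.1331 mph.
Spread: 37.1331 − 26.3000 = 10.83 mph.

10.83 mph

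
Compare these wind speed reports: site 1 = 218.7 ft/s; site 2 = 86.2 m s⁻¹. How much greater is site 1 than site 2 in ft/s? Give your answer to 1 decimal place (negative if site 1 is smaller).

-64.1 ft/s

site 2: 86.2 m/s = 282.808 ft/s.
Difference: 218.700 − 282.808 = -64.1 ft/s.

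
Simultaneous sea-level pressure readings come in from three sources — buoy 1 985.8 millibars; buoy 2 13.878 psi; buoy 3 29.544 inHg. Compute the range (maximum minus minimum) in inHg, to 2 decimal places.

buoy 1: 985.8 mb = 29.1107 inHg.
buoy 2: 13.878 psi = 28.2559 inHg.
Spread: 29.5440 − 28.2559 = 1.29 inHg.

1.29 inHg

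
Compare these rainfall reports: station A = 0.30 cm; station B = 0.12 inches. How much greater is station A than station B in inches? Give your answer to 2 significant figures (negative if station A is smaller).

-0.0019 in

station A: 0.30 cm = 0.118110 in.
Difference: 0.118110 − 0.120000 = -0.0019 in.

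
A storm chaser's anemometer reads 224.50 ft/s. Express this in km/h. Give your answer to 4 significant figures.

1 ft/s = 1.09728 km/h, so 224.50 × 1.09728 = 246.3 km/h.

246.3 km/h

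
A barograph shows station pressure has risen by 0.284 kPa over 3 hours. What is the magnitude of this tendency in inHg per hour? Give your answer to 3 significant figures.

0.284 kPa / 3 h × 0.2953 inHg/kPa = 0.0280 inHg/h.

0.0280 inHg per hour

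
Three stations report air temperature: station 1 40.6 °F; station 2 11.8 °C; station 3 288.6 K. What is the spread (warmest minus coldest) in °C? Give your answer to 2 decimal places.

station 1: 40.6 °F = 4.778 °C.
station 3: 288.6 K = 15.450 °C.
Spread: 15.450 − 4.778 = 10.672 °C.

10.67 °C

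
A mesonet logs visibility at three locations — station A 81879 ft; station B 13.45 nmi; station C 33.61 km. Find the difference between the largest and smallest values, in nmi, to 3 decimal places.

4.698 nmi

station A: 81879 ft = 13.47555 nmi.
station C: 33.61 km = 18.14795 nmi.
Spread: 18.14795 − 13.45000 = 4.698 nmi.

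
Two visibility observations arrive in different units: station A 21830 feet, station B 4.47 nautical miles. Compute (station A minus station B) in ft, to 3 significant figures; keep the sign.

-5330 ft

station B: 4.47 nmi = 27160.24 ft.
Difference: 21830.00 − 27160.24 = -5330 ft.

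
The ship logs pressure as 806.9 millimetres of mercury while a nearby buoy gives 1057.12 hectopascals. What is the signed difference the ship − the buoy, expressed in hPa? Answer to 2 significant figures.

the ship: 806.9 mmHg = 1075.78 hPa.
Difference: 1075.78 − 1057.12 = 19 hPa.

19 hPa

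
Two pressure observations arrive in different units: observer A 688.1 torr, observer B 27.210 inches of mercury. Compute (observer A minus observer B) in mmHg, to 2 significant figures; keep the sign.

-3.0 mmHg

observer B: 27.210 inHg = 691.134 mmHg.
Difference: 688.100 − 691.134 = -3.0 mmHg.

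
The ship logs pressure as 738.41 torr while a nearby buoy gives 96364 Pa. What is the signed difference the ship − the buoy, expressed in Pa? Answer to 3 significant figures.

2080 Pa

the ship: 738.41 mmHg = 98446.58 Pa.
Difference: 98446.58 − 96364.00 = 2080 Pa.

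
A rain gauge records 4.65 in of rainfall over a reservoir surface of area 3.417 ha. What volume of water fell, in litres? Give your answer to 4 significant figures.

Depth: 4.65 in × 25.4 = 118.11 mm.
Area: 3.417 ha = 34170 m².
1 mm over 1 m² is 1 L, so volume = 118.11 × 34170 = 4035818.7 L ≈ 4036000 L.

4036000 litres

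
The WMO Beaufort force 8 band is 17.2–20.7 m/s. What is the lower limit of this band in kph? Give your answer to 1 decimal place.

17.2–20.7 m/s × 3.6 = 61.9–74.5 km/h.

61.9 km/h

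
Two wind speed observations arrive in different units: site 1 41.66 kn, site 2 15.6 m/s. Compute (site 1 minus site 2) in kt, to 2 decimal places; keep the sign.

11.34 kt

site 2: 15.6 m/s = 30.3240 kt.
Difference: 41.6600 − 30.3240 = 11.34 kt.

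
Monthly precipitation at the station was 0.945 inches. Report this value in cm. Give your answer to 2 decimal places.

1 in = 2.54 cm, so 0.945 × 2.54 = 2.40 cm.

2.40 cm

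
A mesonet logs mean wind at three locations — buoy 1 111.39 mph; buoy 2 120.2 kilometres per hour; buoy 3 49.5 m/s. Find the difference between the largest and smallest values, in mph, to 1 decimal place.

buoy 2: 120.2 km/h = 74.689 mph.
buoy 3: 49.5 m/s = 110.728 mph.
Spread: 111.390 − 74.689 = 36.7 mph.

36.7 mph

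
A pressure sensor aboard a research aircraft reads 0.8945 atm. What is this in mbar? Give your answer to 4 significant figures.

906.4 mb

1 atm = 1013.25 mb, so 0.8945 × 1013.25 = 906.4 mb.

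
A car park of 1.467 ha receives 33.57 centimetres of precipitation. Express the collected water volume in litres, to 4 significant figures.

Depth: 33.57 cm × 10 = 335.7 mm.
Area: 1.467 ha = 14670 m².
1 mm over 1 m² is 1 L, so volume = 335.7 × 14670 = 4924719 L ≈ 4925000 L.

4925000 litres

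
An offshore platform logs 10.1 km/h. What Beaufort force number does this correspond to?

Beaufort force 2

10.1 km/h = 2.8 m/s, which is Beaufort 2 (light breeze, 1.6–3.3 m/s).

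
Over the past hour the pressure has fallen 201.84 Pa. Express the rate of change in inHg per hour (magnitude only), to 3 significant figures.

201.84 Pa / 1 h × 0.0002953 inHg/Pa = 0.0596 inHg/h.

0.0596 inHg per hour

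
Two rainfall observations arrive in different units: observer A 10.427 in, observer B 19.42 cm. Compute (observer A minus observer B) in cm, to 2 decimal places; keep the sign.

7.06 cm

observer A: 10.427 in = 26.4846 cm.
Difference: 26.4846 − 19.4200 = 7.06 cm.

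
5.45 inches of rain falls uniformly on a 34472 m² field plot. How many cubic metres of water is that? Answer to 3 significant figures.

Depth: 5.45 in × 25.4 = 138.43 mm.
1 mm over 1 m² is 1 L, so volume = 138.43 × 34472 = 4771959 L = 4770 m³.

4770 cubic metres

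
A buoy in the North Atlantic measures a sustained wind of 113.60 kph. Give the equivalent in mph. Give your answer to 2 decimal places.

70.59 mph

1 km/h = 0.621371 mph, so 113.60 × 0.621371 = 70.59 mph.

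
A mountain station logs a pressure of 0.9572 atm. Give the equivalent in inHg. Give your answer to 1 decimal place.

1 atm = 29.9213 inHg, so 0.9572 × 29.9213 = 28.6 inHg.

28.6 inHg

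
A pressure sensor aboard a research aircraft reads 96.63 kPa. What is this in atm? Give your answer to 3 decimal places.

1 kPa = 0.00986923 atm, so 96.63 × 0.00986923 = 0.954 atm.

0.954 atm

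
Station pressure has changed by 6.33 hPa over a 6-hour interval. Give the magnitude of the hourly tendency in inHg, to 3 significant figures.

0.0312 inHg per hour

6.33 hPa / 6 h × 0.02953 inHg/hPa = 0.0312 inHg/h.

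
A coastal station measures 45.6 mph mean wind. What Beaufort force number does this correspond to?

45.6 mph = 20.4 m/s, which is Beaufort 8 (gale, 17.2–20.7 m/s).

Beaufort force 8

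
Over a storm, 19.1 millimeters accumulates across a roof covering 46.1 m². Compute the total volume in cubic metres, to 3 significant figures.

1 mm over 1 m² is 1 L, so volume = 19.1 × 46.1 = 880.51 L = 0.881 m³.

0.881 cubic metres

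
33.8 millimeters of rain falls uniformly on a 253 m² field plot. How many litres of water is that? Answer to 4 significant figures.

1 mm over 1 m² is 1 L, so volume = 33.8 × 253 = 8551.4 L ≈ 8551 L.

8551 litres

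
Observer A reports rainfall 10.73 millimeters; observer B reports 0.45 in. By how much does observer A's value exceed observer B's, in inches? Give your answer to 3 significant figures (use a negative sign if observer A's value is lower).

-0.0276 in

observer A: 10.73 mm = 0.422441 in.
Difference: 0.422441 − 0.450000 = -0.0276 in.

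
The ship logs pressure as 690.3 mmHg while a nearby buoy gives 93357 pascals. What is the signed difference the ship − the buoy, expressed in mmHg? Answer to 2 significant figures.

the buoy: 93357 Pa = 700.235 mmHg.
Difference: 690.300 − 700.235 = -9.9 mmHg.

-9.9 mmHg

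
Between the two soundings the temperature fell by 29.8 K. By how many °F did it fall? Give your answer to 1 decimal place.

53.6 °F

For a temperature change the 32° offset cancels: Δ°F = 29.8 × 1.8 = 53.6 °F.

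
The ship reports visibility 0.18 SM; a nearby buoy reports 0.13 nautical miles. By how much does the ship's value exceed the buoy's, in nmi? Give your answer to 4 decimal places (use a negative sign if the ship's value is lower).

the ship: 0.18 SM = 0.156416 nmi.
Difference: 0.156416 − 0.130000 = 0.0264 nmi.

0.0264 nmi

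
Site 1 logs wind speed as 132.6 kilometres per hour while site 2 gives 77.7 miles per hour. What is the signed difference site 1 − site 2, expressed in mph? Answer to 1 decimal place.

4.7 mph

site 1: 132.6 km/h = 82.394 mph.
Difference: 82.394 − 77.700 = 4.7 mph.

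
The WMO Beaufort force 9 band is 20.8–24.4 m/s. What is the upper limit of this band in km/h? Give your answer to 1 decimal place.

20.8–24.4 m/s × 3.6 = 74.9–87.8 km/h.

87.8 km/h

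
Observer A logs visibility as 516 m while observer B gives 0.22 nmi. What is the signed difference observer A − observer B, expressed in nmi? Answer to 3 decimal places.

observer A: 516 m = 0.27862 nmi.
Difference: 0.27862 − 0.22000 = 0.059 nmi.

0.059 nmi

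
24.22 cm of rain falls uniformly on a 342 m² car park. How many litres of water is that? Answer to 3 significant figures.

Depth: 24.22 cm × 10 = 242.2 mm.
1 mm over 1 m² is 1 L, so volume = 242.2 × 342 = 82832.4 L ≈ 82800 L.

82800 litres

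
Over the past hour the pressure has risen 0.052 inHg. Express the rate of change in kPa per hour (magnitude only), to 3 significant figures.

0.176 kPa per hour

0.052 inHg / 1 h × 3.38639 kPa/inHg = 0.176 kPa/h.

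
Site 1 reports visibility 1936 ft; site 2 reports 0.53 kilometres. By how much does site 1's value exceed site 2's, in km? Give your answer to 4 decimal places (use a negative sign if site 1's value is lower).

0.0601 km

site 1: 1936 ft = 0.590093 km.
Difference: 0.590093 − 0.530000 = 0.0601 km.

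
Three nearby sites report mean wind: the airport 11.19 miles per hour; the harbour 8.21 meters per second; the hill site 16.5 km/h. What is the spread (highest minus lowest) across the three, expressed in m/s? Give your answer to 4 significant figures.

3.627 m/s

the airport: 11.19 mph = 5.00238 m/s.
the hill site: 16.5 km/h = 4.58333 m/s.
Spread: 8.21000 − 4.58333 = 3.627 m/s.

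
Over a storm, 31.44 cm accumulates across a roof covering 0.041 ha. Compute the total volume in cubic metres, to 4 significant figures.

Depth: 31.44 cm × 10 = 314.4 mm.
Area: 0.041 ha = 410 m².
1 mm over 1 m² is 1 L, so volume = 314.4 × 410 = 128904 L = 128.9 m³.

128.9 cubic metres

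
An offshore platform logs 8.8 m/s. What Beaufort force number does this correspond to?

8.8 m/s lies in the Beaufort 5 band (fresh breeze, 8.0–10.7 m/s).

Beaufort force 5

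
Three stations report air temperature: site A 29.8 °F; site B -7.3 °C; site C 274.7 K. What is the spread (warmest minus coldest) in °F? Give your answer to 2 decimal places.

site A: 29.8 °F = -1.222 °C.
site C: 274.7 K = 1.550 °C.
Spread: 1.550 − (-7.300) = 8.850 °C = 15.93 °F.

15.93 °F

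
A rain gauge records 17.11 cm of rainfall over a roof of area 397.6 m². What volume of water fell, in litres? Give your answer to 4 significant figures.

Depth: 17.11 cm × 10 = 171.1 mm.
1 mm over 1 m² is 1 L, so volume = 171.1 × 397.6 = 68029.36 L ≈ 68030 L.

68030 litres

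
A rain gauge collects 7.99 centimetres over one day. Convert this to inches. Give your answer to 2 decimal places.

1 cm = 0.393701 in, so 7.99 × 0.393701 = 3.15 in.

3.15 in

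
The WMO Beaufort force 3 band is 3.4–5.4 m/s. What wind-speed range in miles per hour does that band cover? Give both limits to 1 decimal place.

3.4–5.4 m/s × 2.237 = 7.6–12.1 mph.

7.6 to 12.1 mph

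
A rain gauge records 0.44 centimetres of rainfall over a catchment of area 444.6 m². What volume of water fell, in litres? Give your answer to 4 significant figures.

Depth: 0.44 cm × 10 = 4.4 mm.
1 mm over 1 m² is 1 L, so volume = 4.4 × 444.6 = 1956.24 L ≈ 1956 L.

1956 litres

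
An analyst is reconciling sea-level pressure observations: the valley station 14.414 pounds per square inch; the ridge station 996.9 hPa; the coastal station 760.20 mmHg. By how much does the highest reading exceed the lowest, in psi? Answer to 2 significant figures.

0.29 psi

the ridge station: 996.9 hPa = 14.4588 psi.
the coastal station: 760.20 mmHg = 14.6998 psi.
Spread: 14.6998 − 14.4140 = 0.29 psi.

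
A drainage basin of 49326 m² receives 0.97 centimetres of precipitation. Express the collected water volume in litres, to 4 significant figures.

478500 litres

Depth: 0.97 cm × 10 = 9.7 mm.
1 mm over 1 m² is 1 L, so volume = 9.7 × 49326 = 478462.2 L ≈ 478500 L.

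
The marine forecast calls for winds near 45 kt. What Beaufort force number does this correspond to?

Beaufort force 9

45 kt lies in the Beaufort 9 band (strong gale, 41–47 kt).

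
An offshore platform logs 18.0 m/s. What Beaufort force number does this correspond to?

18.0 m/s lies in the Beaufort 8 band (gale, 17.2–20.7 m/s).

Beaufort force 8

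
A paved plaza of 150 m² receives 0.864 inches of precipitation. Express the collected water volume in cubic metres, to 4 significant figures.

3.292 cubic metres

Depth: 0.864 in × 25.4 = 21.9456 mm.
1 mm over 1 m² is 1 L, so volume = 21.9456 × 150 = 3291.84 L = 3.292 m³.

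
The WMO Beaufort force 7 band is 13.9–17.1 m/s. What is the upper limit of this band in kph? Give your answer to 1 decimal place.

13.9–17.1 m/s × 3.6 = 50.0–61.6 km/h.

61.6 km/h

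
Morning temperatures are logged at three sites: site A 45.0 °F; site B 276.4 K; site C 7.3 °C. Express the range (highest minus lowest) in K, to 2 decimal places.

site A: 45.0 °F = 7.222 °C.
site B: 276.4 K = 3.250 °C.
Spread: 7.300 − 3.250 = 4.050 °C.

4.05 K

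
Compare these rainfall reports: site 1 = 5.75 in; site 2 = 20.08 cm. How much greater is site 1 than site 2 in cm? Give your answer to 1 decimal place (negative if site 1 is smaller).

-5.5 cm

site 1: 5.75 in = 14.605 cm.
Difference: 14.605 − 20.080 = -5.5 cm.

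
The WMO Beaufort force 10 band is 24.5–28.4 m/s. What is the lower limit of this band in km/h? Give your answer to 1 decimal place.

88.2 km/h

24.5–28.4 m/s × 3.6 = 88.2–102.2 km/h.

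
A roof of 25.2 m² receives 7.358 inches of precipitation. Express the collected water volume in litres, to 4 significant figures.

Depth: 7.358 in × 25.4 = 186.8932 mm.
1 mm over 1 m² is 1 L, so volume = 186.8932 × 25.2 = 4709.7086 L ≈ 4710 L.

4710 litres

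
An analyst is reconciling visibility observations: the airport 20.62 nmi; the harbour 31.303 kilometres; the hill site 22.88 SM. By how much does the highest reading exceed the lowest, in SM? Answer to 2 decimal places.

4.28 SM

the airport: 20.62 nmi = 23.7291 SM.
the harbour: 31.303 km = 19.4508 SM.
Spread: 23.7291 − 19.4508 = 4.28 SM.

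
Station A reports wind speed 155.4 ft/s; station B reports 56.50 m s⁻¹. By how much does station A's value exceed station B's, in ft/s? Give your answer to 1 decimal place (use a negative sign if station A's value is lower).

-30.0 ft/s

station B: 56.50 m/s = 185.367 ft/s.
Difference: 155.400 − 185.367 = -30.0 ft/s.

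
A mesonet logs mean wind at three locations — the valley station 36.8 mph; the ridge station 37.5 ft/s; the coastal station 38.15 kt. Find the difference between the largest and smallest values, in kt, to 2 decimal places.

15.93 kt

the valley station: 36.8 mph = 31.9783 kt.
the ridge station: 37.5 ft/s = 22.2181 kt.
Spread: 38.1500 − 22.2181 = 15.93 kt.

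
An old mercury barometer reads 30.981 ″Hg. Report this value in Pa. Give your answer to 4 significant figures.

104900 Pa

1 inHg = 3386.39 Pa, so 30.981 × 3386.39 = 104900 Pa.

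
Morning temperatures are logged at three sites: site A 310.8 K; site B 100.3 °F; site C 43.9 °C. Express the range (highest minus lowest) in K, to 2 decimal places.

site A: 310.8 K = 37.650 °C.
site B: 100.3 °F = 37.944 °C.
Spread: 43.900 − 37.650 = 6.250 °C.

6.25 K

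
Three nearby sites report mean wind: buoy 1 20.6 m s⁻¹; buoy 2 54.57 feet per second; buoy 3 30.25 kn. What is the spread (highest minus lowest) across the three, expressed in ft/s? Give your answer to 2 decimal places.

16.53 ft/s

buoy 1: 20.6 m/s = 67.5853 ft/s.
buoy 3: 30.25 kt = 51.0562 ft/s.
Spread: 67.5853 − 51.0562 = 16.53 ft/s.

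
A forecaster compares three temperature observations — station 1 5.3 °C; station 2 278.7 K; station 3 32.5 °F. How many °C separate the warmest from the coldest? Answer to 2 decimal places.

station 2: 278.7 K = 5.550 °C.
station 3: 32.5 °F = 0.278 °C.
Spread: 5.550 − 0.278 = 5.272 °C.

5.27 °C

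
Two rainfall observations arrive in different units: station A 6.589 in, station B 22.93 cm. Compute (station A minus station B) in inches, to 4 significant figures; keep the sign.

station B: 22.93 cm = 9.02756 in.
Difference: 6.58900 − 9.02756 = -2.439 in.

-2.439 in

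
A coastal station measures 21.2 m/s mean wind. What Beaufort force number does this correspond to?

21.2 m/s lies in the Beaufort 9 band (strong gale, 20.8–24.4 m/s).

Beaufort force 9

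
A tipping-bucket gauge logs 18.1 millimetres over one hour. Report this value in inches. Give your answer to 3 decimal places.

0.713 in

1 mm = 0.0393701 in, so 18.1 × 0.0393701 = 0.713 in.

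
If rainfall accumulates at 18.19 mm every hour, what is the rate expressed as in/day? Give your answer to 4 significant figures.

18.19 mm/hour × 0.0393701 in/mm × 24 hour/day = 17.19 in/day.

17.19 in/day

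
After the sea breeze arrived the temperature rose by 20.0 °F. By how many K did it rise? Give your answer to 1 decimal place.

11.1 K

Converting a difference, only the 9/5 scale factor applies: ΔK = 20.0 × 0.5556 = 11.1 K.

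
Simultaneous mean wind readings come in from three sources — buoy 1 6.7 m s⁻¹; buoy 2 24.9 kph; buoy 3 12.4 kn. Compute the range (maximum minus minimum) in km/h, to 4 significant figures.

buoy 1: 6.7 m/s = 24.12000 km/h.
buoy 3: 12.4 kt = 22.96480 km/h.
Spread: 24.90000 − 22.96480 = 1.935 km/h.

1.935 km/h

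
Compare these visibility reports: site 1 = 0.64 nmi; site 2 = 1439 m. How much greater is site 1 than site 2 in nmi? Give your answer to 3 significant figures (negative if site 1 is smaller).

site 2: 1439 m = 0.77700 nmi.
Difference: 0.64000 − 0.77700 = -0.137 nmi.

-0.137 nmi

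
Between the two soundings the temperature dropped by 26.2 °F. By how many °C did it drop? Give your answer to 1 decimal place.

Converting a difference, only the 9/5 scale factor applies: Δ°C = 26.2 × 0.5556 = 14.6 °C.

14.6 °C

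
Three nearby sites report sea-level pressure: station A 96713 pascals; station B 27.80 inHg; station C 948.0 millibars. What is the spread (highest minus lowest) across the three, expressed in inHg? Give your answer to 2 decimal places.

station A: 96713 Pa = 28.5593 inHg.
station C: 948.0 mb = 27.9944 inHg.
Spread: 28.5593 − 27.8000 = 0.76 inHg.

0.76 inHg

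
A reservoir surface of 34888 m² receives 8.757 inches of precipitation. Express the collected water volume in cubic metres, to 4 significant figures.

Depth: 8.757 in × 25.4 = 222.4278 mm.
1 mm over 1 m² is 1 L, so volume = 222.4278 × 34888 = 7760061.1 L = 7760 m³.

7760 cubic metres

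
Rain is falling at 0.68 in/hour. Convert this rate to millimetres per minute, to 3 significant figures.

0.288 mm/minute

0.68 in/hour × 25.4 mm/in × 0.0166667 hour/minute = 0.288 mm/minute.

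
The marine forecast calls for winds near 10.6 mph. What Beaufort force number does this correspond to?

Beaufort force 3

10.6 mph = 4.7 m/s, which is Beaufort 3 (gentle breeze, 3.4–5.4 m/s).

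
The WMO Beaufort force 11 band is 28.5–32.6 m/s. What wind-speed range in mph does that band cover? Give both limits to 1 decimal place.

63.8 to 72.9 mph

28.5–32.6 m/s × 2.237 = 63.8–72.9 mph.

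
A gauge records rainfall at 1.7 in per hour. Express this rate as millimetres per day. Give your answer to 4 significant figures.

1.7 in/hour × 25.4 mm/in × 24 hour/day = 1036 mm/day.

1036 mm/day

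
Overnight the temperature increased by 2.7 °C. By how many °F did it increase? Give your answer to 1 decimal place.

For a temperature change the 32° offset cancels: Δ°F = 2.7 × 1.8 = 4.9 °F.

4.9 °F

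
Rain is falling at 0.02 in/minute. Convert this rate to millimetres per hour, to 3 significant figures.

30.5 mm/hour

0.02 in/minute × 25.4 mm/in × 60 minute/hour = 30.5 mm/hour.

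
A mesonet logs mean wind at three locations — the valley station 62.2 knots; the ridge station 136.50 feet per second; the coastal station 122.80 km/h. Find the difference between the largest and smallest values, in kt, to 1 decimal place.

the ridge station: 136.50 ft/s = 80.874 kt.
the coastal station: 122.80 km/h = 66.307 kt.
Spread: 80.874 − 62.200 = 18.7 kt.

18.7 kt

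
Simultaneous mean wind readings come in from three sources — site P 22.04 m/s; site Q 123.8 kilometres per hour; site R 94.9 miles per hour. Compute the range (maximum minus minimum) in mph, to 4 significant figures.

45.60 mph

site P: 22.04 m/s = 49.3021 mph.
site Q: 123.8 km/h = 76.9258 mph.
Spread: 94.9000 − 49.3021 = 45.60 mph.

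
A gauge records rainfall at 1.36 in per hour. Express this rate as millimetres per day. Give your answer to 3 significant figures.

1.36 in/hour × 25.4 mm/in × 24 hour/day = 829 mm/day.

829 mm/day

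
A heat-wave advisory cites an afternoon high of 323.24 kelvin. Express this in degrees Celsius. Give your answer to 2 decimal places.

°C = 323.24 − 273.15 = 50.09 °C.

50.09 °C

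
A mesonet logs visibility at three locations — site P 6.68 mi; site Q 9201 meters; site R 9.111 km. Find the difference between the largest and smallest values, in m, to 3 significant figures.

1640 m

site P: 6.68 SM = 10750.42 m.
site R: 9.111 km = 9111.00 m.
Spread: 10750.42 − 9111.00 = 1640 m.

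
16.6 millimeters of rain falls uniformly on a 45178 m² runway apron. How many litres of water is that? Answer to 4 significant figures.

750000 litres

1 mm over 1 m² is 1 L, so volume = 16.6 × 45178 = 749954.8 L ≈ 750000 L.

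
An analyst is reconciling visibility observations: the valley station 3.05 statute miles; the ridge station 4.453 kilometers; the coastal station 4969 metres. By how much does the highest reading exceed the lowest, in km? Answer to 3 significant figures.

the valley station: 3.05 SM = 4.90850 km.
the coastal station: 4969 m = 4.96900 km.
Spread: 4.96900 − 4.45300 = 0.516 km.

0.516 km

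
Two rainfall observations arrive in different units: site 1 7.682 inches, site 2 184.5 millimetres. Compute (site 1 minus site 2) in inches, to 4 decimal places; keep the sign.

site 2: 184.5 mm = 7.263780 in.
Difference: 7.682000 − 7.263780 = 0.4182 in.

0.4182 in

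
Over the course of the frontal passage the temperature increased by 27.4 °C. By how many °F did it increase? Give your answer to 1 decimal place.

A change of 1 °C equals a change of 1.8 °F: Δ°F = 27.4 × 1.8 = 49.3 °F.

49.3 °F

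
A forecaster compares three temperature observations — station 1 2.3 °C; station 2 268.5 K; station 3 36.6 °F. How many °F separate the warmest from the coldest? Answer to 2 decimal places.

station 2: 268.5 K = -4.650 °C.
station 3: 36.6 °F = 2.556 °C.
Spread: 2.556 − (-4.650) = 7.206 °C = 12.97 °F.

12.97 °F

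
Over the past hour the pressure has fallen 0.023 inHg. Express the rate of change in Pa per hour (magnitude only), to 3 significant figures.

0.023 inHg / 1 h × 3386.39 Pa/inHg = 77.9 Pa/h.

77.9 Pa per hour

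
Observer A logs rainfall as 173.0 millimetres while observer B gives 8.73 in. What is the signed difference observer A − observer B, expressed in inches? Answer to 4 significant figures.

observer A: 173.0 mm = 6.81102 in.
Difference: 6.81102 − 8.73000 = -1.919 in.

-1.919 in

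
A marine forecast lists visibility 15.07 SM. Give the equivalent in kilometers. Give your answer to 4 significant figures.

1 SM = 1.60934 km, so 15.07 × 1.60934 = 24.25 km.

24.25 km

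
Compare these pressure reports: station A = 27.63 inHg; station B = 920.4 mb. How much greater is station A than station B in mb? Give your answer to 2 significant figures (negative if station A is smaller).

15 mb

station A: 27.63 inHg = 935.66 mb.
Difference: 935.66 − 920.40 = 15 mb.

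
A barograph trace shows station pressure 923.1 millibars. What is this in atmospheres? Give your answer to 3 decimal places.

1 mb = 0.000986923 atm, so 923.1 × 0.000986923 = 0.911 atm.

0.911 atm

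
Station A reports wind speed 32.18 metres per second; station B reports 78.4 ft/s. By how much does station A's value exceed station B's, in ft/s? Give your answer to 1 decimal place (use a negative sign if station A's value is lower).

station A: 32.18 m/s = 105.577 ft/s.
Difference: 105.577 − 78.400 = 27.2 ft/s.

27.2 ft/s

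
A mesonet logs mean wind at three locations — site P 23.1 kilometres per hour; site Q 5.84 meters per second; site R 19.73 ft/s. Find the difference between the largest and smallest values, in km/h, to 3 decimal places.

2.076 km/h

site Q: 5.84 m/s = 21.02400 km/h.
site R: 19.73 ft/s = 21.64933 km/h.
Spread: 23.10000 − 21.02400 = 2.076 km/h.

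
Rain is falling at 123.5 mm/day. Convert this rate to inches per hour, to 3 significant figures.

123.5 mm/day × 0.0393701 in/mm × 0.0416667 day/hour = 0.203 in/hour.

0.203 in/hour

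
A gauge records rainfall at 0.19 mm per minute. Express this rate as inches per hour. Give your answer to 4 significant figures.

0.4488 in/hour

0.19 mm/minute × 0.0393701 in/mm × 60 minute/hour = 0.4488 in/hour.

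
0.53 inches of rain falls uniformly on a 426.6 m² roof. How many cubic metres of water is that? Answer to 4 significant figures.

Depth: 0.53 in × 25.4 = 13.462 mm.
1 mm over 1 m² is 1 L, so volume = 13.462 × 426.6 = 5742.8892 L = 5.743 m³.

5.743 cubic metres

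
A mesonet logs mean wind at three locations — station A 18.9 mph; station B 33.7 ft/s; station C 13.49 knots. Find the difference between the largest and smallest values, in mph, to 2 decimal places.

station B: 33.7 ft/s = 22.9773 mph.
station C: 13.49 kt = 15.5240 mph.
Spread: 22.9773 − 15.5240 = 7.45 mph.

7.45 mph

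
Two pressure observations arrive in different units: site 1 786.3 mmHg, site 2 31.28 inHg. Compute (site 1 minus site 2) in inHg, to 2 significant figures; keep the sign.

site 1: 786.3 mmHg = 30.9567 inHg.
Difference: 30.9567 − 31.2800 = -0.32 inHg.

-0.32 inHg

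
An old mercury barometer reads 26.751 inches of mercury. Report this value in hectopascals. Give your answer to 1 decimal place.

905.9 hPa

1 inHg = 33.8639 hPa, so 26.751 × 33.8639 = 905.9 hPa.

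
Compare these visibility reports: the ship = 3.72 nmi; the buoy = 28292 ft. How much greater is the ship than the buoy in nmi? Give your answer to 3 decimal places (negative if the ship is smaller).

the buoy: 28292 ft = 4.65626 nmi.
Difference: 3.72000 − 4.65626 = -0.936 nmi.

-0.936 nmi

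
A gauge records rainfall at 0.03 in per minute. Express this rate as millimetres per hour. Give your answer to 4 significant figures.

0.03 in/minute × 25.4 mm/in × 60 minute/hour = 45.72 mm/hour.

45.72 mm/hour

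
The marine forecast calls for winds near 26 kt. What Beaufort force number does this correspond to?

Beaufort force 6

26 kt lies in the Beaufort 6 band (strong breeze, 22–27 kt).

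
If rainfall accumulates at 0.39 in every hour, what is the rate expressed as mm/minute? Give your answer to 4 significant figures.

0.39 in/hour × 25.4 mm/in × 0.0166667 hour/minute = 0.1651 mm/minute.

0.1651 mm/minute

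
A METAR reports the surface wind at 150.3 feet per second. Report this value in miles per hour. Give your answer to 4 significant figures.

102.5 mph

1 ft/s = 0.681818 mph, so 150.3 × 0.681818 = 102.5 mph.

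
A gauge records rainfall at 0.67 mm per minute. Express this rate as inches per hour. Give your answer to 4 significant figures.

1.583 in/hour

0.67 mm/minute × 0.0393701 in/mm × 60 minute/hour = 1.583 in/hour.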